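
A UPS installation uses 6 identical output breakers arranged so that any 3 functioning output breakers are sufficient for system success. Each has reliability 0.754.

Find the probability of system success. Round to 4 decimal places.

0.9645

R = Σ_{i=3}^{6} C(6,i) p^i (1−p)^{6−i} with p = 0.754
C(6,3)·0.754^3·0.246^3 = 0.127629
C(6,4)·0.754^4·0.246^2 = 0.293391
C(6,5)·0.754^5·0.246^1 = 0.359702
C(6,6)·0.754^6·0.246^0 = 0.183750
Sum = 0.9645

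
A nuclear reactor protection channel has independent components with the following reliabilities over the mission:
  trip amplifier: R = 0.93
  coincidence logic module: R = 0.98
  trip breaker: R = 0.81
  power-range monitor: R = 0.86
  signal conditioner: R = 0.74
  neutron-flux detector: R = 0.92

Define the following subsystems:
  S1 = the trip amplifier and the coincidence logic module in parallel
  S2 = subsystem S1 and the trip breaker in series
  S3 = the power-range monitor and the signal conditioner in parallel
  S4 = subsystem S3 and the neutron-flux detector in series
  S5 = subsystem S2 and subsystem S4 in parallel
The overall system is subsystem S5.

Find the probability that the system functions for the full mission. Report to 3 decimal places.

0.978

Parallel (trip amplifier and coincidence logic module): 1 − (1 − 0.93000)(1 − 0.98000) = 0.99860
Series ([0.99860] and trip breaker): 0.99860 × 0.81000 = 0.80887
Parallel (power-range monitor and signal conditioner): 1 − (1 − 0.86000)(1 − 0.74000) = 0.96360
Series ([0.96360] and neutron-flux detector): 0.96360 × 0.92000 = 0.88651
Parallel ([0.80887] and [0.88651]): 1 − (1 − 0.80887)(1 − 0.88651) = 0.978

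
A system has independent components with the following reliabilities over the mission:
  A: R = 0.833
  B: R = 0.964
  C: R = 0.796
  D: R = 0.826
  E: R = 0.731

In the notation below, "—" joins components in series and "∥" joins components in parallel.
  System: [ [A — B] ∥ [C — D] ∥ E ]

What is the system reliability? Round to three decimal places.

0.982

Series (A and B): 0.83300 × 0.96400 = 0.80301
Series (C and D): 0.79600 × 0.82600 = 0.65750
Parallel ([0.80301], [0.65750], and E): 1 − (1 − 0.80301)(1 − 0.65750)(1 − 0.73100) = 0.982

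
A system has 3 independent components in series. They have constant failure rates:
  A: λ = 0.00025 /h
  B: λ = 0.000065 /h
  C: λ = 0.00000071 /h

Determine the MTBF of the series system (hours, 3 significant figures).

Series of exponential components: λ_sys = Σ λ_i
λ_sys = 0.00025 + 0.000065 + 0.00000071 = 3.1571e-04 /h
MTBF = 1 / λ_sys = 3170 h

3170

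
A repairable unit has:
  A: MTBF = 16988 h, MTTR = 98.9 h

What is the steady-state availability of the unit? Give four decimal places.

A(A) = MTBF/(MTBF+MTTR) = 16988/(16988+98.9) = 0.9942

0.9942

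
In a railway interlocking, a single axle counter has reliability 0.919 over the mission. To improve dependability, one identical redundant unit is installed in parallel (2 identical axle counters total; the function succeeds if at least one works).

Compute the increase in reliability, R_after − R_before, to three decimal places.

R_before = 0.919
R_after = 1 − (1 − 0.919)^2 = 0.993
ΔR = 0.993 − 0.919 = 0.074

0.074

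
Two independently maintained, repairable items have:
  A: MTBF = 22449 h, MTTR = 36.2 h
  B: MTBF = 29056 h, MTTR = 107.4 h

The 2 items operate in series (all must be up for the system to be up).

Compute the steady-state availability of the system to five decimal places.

A(A) = MTBF/(MTBF+MTTR) = 22449/(22449+36.2) = 0.998390
A(B) = MTBF/(MTBF+MTTR) = 29056/(29056+107.4) = 0.996317
Series availability: 0.998390 × 0.996317 = 0.99471

0.99471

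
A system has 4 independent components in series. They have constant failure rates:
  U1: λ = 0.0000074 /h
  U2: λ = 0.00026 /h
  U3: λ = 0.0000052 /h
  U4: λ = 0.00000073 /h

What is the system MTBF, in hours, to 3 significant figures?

Series of exponential components: λ_sys = Σ λ_i
λ_sys = 0.0000074 + 0.00026 + 0.0000052 + 0.00000073 = 2.7333e-04 /h
MTBF = 1 / λ_sys = 3660 h

3660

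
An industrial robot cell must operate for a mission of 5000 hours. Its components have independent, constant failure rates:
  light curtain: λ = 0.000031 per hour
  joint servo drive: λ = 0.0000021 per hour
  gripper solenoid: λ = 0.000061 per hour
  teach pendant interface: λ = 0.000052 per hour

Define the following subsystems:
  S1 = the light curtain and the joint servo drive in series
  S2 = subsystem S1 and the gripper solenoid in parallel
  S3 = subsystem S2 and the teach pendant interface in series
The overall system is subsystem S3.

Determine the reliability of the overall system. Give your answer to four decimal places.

R(light curtain) = exp(−0.000031 × 5000) = 0.856415
R(joint servo drive) = exp(−0.0000021 × 5000) = 0.989555
R(gripper solenoid) = exp(−0.000061 × 5000) = 0.737123
R(teach pendant interface) = exp(−0.000052 × 5000) = 0.771052
Series (light curtain and joint servo drive): 0.856415 × 0.989555 = 0.847470
Parallel ([0.847470] and gripper solenoid): 1 − (1 − 0.847470)(1 − 0.737123) = 0.959903
Series ([0.959903] and teach pendant interface): 0.959903 × 0.771052 = 0.7401

0.7401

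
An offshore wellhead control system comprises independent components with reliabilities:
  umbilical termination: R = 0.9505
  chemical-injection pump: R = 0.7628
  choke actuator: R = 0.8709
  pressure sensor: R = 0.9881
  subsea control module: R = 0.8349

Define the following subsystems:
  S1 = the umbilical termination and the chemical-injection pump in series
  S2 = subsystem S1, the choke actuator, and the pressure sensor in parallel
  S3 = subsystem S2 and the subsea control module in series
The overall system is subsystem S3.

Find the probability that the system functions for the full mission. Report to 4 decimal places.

0.8345

Series (umbilical termination and chemical-injection pump): 0.950500 × 0.762800 = 0.725041
Parallel ([0.725041], choke actuator, and pressure sensor): 1 − (1 − 0.725041)(1 − 0.870900)(1 − 0.988100) = 0.999578
Series ([0.999578] and subsea control module): 0.999578 × 0.834900 = 0.8345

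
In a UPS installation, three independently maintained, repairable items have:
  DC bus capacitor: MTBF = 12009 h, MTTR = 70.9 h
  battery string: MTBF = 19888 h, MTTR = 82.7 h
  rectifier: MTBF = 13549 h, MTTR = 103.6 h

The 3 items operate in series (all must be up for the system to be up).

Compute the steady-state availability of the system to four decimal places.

0.9825

A(DC bus capacitor) = MTBF/(MTBF+MTTR) = 12009/(12009+70.9) = 0.994131
A(battery string) = MTBF/(MTBF+MTTR) = 19888/(19888+82.7) = 0.995859
A(rectifier) = MTBF/(MTBF+MTTR) = 13549/(13549+103.6) = 0.992412
Series availability: 0.994131 × 0.995859 × 0.992412 = 0.9825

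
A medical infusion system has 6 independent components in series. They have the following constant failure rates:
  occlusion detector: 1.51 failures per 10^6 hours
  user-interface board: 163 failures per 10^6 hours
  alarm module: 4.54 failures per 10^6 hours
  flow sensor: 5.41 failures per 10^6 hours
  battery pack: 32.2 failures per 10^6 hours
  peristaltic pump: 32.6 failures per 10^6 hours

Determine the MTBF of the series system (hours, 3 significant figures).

4180

Series of exponential components: λ_sys = Σ λ_i
λ_sys = 0.00000151 + 0.000163 + 0.00000454 + 0.00000541 + 0.0000322 + 0.0000326 = 2.3926e-04 /h
MTBF = 1 / λ_sys = 4180 h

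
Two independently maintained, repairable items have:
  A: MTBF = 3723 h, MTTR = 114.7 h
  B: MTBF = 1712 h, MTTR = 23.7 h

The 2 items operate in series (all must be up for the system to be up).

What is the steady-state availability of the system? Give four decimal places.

0.9569

A(A) = MTBF/(MTBF+MTTR) = 3723/(3723+114.7) = 0.970112
A(B) = MTBF/(MTBF+MTTR) = 1712/(1712+23.7) = 0.986346
Series availability: 0.970112 × 0.986346 = 0.9569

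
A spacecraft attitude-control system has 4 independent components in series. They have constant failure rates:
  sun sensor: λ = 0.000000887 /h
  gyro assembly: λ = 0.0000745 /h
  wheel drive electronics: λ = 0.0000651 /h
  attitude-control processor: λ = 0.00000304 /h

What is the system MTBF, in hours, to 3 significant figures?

Series of exponential components: λ_sys = Σ λ_i
λ_sys = 0.000000887 + 0.0000745 + 0.0000651 + 0.00000304 = 1.4353e-04 /h
MTBF = 1 / λ_sys = 6970 h

6970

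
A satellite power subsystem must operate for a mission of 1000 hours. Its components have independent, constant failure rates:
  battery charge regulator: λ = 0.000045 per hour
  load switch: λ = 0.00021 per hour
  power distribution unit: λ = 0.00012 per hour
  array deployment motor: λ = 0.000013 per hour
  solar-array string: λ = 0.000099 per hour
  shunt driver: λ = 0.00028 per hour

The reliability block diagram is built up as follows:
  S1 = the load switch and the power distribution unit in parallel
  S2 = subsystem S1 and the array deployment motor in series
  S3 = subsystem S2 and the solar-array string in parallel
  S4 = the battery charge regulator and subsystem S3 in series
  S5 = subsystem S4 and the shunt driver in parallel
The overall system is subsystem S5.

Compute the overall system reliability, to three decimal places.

0.989

R(battery charge regulator) = exp(−0.000045 × 1000) = 0.95600
R(load switch) = exp(−0.00021 × 1000) = 0.81058
R(power distribution unit) = exp(−0.00012 × 1000) = 0.88692
R(array deployment motor) = exp(−0.000013 × 1000) = 0.98708
R(solar-array string) = exp(−0.000099 × 1000) = 0.90574
R(shunt driver) = exp(−0.00028 × 1000) = 0.75578
Parallel (load switch and power distribution unit): 1 − (1 − 0.81058)(1 − 0.88692) = 0.97858
Series ([0.97858] and array deployment motor): 0.97858 × 0.98708 = 0.96594
Parallel ([0.96594] and solar-array string): 1 − (1 − 0.96594)(1 − 0.90574) = 0.99679
Series (battery charge regulator and [0.99679]): 0.95600 × 0.99679 = 0.95293
Parallel ([0.95293] and shunt driver): 1 − (1 − 0.95293)(1 − 0.75578) = 0.989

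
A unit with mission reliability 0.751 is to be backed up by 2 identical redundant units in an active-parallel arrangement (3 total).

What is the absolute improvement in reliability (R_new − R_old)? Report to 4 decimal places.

R_before = 0.751
R_after = 1 − (1 − 0.751)^3 = 0.9846
ΔR = 0.9846 − 0.751 = 0.2336

0.2336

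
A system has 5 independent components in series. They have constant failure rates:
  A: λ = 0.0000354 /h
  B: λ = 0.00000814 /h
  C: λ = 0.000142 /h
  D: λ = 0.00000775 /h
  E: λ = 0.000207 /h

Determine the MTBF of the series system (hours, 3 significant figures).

Series of exponential components: λ_sys = Σ λ_i
λ_sys = 0.0000354 + 0.00000814 + 0.000142 + 0.00000775 + 0.000207 = 4.0029e-04 /h
MTBF = 1 / λ_sys = 2500 h

2500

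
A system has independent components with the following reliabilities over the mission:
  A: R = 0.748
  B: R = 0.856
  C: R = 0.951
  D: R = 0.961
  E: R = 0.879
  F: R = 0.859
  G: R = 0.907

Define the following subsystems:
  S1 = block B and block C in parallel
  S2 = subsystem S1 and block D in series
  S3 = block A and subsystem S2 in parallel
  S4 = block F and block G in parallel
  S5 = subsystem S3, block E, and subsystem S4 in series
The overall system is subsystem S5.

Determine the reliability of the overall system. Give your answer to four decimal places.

0.8575

Parallel (B and C): 1 − (1 − 0.856000)(1 − 0.951000) = 0.992944
Series ([0.992944] and D): 0.992944 × 0.961000 = 0.954219
Parallel (A and [0.954219]): 1 − (1 − 0.748000)(1 − 0.954219) = 0.988463
Parallel (F and G): 1 − (1 − 0.859000)(1 − 0.907000) = 0.986887
Series ([0.988463], E, and [0.986887]): 0.988463 × 0.879000 × 0.986887 = 0.8575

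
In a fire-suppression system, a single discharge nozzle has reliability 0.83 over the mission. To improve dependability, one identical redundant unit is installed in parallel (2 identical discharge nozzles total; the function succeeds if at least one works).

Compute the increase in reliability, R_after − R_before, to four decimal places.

R_before = 0.83
R_after = 1 − (1 − 0.83)^2 = 0.9711
ΔR = 0.9711 − 0.83 = 0.1411

0.1411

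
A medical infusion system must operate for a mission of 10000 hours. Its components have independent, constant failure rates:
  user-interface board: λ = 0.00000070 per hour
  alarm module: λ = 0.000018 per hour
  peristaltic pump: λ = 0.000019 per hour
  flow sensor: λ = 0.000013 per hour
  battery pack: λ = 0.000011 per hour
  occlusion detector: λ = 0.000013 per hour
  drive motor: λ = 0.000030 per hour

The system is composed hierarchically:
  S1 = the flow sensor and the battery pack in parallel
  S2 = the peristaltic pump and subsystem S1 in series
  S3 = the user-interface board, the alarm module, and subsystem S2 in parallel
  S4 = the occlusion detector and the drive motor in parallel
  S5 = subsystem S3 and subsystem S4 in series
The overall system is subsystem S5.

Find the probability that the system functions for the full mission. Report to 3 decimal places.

R(user-interface board) = exp(−0.00000070 × 10000) = 0.99302
R(alarm module) = exp(−0.000018 × 10000) = 0.83527
R(peristaltic pump) = exp(−0.000019 × 10000) = 0.82696
R(flow sensor) = exp(−0.000013 × 10000) = 0.87810
R(battery pack) = exp(−0.000011 × 10000) = 0.89583
R(occlusion detector) = exp(−0.000013 × 10000) = 0.87810
R(drive motor) = exp(−0.000030 × 10000) = 0.74082
Parallel (flow sensor and battery pack): 1 − (1 − 0.87810)(1 − 0.89583) = 0.98730
Series (peristaltic pump and [0.98730]): 0.82696 × 0.98730 = 0.81646
Parallel (user-interface board, alarm module, and [0.81646]): 1 − (1 − 0.99302)(1 − 0.83527)(1 − 0.81646) = 0.99979
Parallel (occlusion detector and drive motor): 1 − (1 − 0.87810)(1 − 0.74082) = 0.96841
Series ([0.99979] and [0.96841]): 0.99979 × 0.96841 = 0.968

0.968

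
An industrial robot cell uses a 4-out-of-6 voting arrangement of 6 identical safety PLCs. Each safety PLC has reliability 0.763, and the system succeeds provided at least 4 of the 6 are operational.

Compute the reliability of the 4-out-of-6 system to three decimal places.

R = Σ_{i=4}^{6} C(6,i) p^i (1−p)^{6−i} with p = 0.763
C(6,4)·0.763^4·0.237^2 = 0.28555
C(6,5)·0.763^5·0.237^1 = 0.36772
C(6,6)·0.763^6·0.237^0 = 0.19731
Sum = 0.851

0.851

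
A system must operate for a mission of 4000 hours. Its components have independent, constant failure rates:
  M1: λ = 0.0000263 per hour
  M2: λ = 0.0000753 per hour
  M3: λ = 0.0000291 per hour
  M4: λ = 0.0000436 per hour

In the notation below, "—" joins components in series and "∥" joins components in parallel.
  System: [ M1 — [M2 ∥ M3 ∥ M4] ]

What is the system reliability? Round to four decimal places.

0.8960

R(M1) = exp(−0.0000263 × 4000) = 0.900144
R(M2) = exp(−0.0000753 × 4000) = 0.739930
R(M3) = exp(−0.0000291 × 4000) = 0.890119
R(M4) = exp(−0.0000436 × 4000) = 0.839961
Parallel (M2, M3, and M4): 1 − (1 − 0.739930)(1 − 0.890119)(1 − 0.839961) = 0.995427
Series (M1 and [0.995427]): 0.900144 × 0.995427 = 0.8960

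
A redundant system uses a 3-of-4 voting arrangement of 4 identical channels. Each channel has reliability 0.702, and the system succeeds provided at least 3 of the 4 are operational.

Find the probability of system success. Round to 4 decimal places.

0.6552

R = Σ_{i=3}^{4} C(4,i) p^i (1−p)^{4−i} with p = 0.702
C(4,3)·0.702^3·0.298^1 = 0.412371
C(4,4)·0.702^4·0.298^0 = 0.242856
Sum = 0.6552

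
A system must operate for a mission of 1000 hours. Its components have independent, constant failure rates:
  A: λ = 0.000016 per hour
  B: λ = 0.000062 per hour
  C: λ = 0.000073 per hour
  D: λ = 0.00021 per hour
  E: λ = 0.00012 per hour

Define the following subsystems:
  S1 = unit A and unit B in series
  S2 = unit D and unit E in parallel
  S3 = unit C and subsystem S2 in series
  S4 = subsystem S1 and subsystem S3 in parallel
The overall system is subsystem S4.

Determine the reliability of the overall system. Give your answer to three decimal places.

0.993

R(A) = exp(−0.000016 × 1000) = 0.98413
R(B) = exp(−0.000062 × 1000) = 0.93988
R(C) = exp(−0.000073 × 1000) = 0.92960
R(D) = exp(−0.00021 × 1000) = 0.81058
R(E) = exp(−0.00012 × 1000) = 0.88692
Series (A and B): 0.98413 × 0.93988 = 0.92496
Parallel (D and E): 1 − (1 − 0.81058)(1 − 0.88692) = 0.97858
Series (C and [0.97858]): 0.92960 × 0.97858 = 0.90969
Parallel ([0.92496] and [0.90969]): 1 − (1 − 0.92496)(1 − 0.90969) = 0.993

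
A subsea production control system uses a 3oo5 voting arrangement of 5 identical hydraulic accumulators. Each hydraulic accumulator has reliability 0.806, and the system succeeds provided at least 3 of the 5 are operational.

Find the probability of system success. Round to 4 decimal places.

R = Σ_{i=3}^{5} C(5,i) p^i (1−p)^{5−i} with p = 0.806
C(5,3)·0.806^3·0.194^2 = 0.197065
C(5,4)·0.806^4·0.194^1 = 0.409366
C(5,5)·0.806^5·0.194^0 = 0.340154
Sum = 0.9466

0.9466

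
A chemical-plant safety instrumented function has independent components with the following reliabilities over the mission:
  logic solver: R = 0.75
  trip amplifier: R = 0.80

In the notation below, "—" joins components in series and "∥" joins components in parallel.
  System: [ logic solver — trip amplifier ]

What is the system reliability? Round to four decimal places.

0.6000

Series (logic solver and trip amplifier): 0.750000 × 0.800000 = 0.6000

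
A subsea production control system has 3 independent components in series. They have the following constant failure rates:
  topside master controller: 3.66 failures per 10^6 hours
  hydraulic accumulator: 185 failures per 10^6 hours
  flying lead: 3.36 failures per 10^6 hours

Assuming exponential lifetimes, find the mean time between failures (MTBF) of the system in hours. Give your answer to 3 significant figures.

Series of exponential components: λ_sys = Σ λ_i
λ_sys = 0.00000366 + 0.000185 + 0.00000336 = 1.9202e-04 /h
MTBF = 1 / λ_sys = 5210 h

5210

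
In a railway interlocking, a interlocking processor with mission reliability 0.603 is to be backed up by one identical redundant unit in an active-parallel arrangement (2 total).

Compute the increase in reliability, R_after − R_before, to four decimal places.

0.2394

R_before = 0.603
R_after = 1 − (1 − 0.603)^2 = 0.8424
ΔR = 0.8424 − 0.603 = 0.2394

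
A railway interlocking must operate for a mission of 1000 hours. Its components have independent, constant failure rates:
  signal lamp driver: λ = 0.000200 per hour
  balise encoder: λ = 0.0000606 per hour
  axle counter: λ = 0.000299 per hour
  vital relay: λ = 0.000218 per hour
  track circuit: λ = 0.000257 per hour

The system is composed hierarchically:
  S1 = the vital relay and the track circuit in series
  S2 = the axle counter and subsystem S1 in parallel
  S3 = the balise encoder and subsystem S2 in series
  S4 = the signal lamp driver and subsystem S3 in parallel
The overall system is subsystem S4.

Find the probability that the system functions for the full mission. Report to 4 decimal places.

R(signal lamp driver) = exp(−0.000200 × 1000) = 0.818731
R(balise encoder) = exp(−0.0000606 × 1000) = 0.941200
R(axle counter) = exp(−0.000299 × 1000) = 0.741559
R(vital relay) = exp(−0.000218 × 1000) = 0.804125
R(track circuit) = exp(−0.000257 × 1000) = 0.773368
Series (vital relay and track circuit): 0.804125 × 0.773368 = 0.621885
Parallel (axle counter and [0.621885]): 1 − (1 − 0.741559)(1 − 0.621885) = 0.902280
Series (balise encoder and [0.902280]): 0.941200 × 0.902280 = 0.849226
Parallel (signal lamp driver and [0.849226]): 1 − (1 − 0.818731)(1 − 0.849226) = 0.9727

0.9727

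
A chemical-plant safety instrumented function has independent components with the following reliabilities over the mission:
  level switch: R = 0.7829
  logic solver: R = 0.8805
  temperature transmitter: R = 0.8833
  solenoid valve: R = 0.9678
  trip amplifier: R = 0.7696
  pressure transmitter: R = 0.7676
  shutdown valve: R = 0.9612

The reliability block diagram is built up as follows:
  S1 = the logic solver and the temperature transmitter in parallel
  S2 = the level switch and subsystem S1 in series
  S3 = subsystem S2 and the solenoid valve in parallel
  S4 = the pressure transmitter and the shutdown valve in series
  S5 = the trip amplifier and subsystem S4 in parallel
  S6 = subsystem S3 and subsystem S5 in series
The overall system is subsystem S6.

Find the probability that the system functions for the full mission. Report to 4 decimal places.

Parallel (logic solver and temperature transmitter): 1 − (1 − 0.880500)(1 − 0.883300) = 0.986054
Series (level switch and [0.986054]): 0.782900 × 0.986054 = 0.771982
Parallel ([0.771982] and solenoid valve): 1 − (1 − 0.771982)(1 − 0.967800) = 0.992658
Series (pressure transmitter and shutdown valve): 0.767600 × 0.961200 = 0.737817
Parallel (trip amplifier and [0.737817]): 1 − (1 − 0.769600)(1 − 0.737817) = 0.939593
Series ([0.992658] and [0.939593]): 0.992658 × 0.939593 = 0.9327

0.9327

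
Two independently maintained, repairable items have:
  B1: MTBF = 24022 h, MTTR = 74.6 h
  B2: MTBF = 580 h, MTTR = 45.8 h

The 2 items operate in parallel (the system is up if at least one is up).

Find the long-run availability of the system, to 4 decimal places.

A(B1) = MTBF/(MTBF+MTTR) = 24022/(24022+74.6) = 0.996904
A(B2) = MTBF/(MTBF+MTTR) = 580/(580+45.8) = 0.926814
Parallel availability: 1 − (1 − 0.996904)(1 − 0.926814) = 0.9998

0.9998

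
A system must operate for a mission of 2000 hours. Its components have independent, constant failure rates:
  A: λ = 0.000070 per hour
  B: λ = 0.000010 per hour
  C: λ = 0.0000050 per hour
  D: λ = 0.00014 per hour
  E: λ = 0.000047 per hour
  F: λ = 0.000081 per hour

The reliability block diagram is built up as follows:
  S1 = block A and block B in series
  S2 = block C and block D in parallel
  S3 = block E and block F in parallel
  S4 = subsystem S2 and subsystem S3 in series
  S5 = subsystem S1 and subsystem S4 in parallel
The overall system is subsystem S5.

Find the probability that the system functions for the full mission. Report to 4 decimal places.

R(A) = exp(−0.000070 × 2000) = 0.869358
R(B) = exp(−0.000010 × 2000) = 0.980199
R(C) = exp(−0.0000050 × 2000) = 0.990050
R(D) = exp(−0.00014 × 2000) = 0.755784
R(E) = exp(−0.000047 × 2000) = 0.910283
R(F) = exp(−0.000081 × 2000) = 0.850441
Series (A and B): 0.869358 × 0.980199 = 0.852144
Parallel (C and D): 1 − (1 − 0.990050)(1 − 0.755784) = 0.997570
Parallel (E and F): 1 − (1 − 0.910283)(1 − 0.850441) = 0.986582
Series ([0.997570] and [0.986582]): 0.997570 × 0.986582 = 0.984185
Parallel ([0.852144] and [0.984185]): 1 − (1 − 0.852144)(1 − 0.984185) = 0.9977

0.9977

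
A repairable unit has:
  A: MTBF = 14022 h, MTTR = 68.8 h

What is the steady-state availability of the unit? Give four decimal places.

A(A) = MTBF/(MTBF+MTTR) = 14022/(14022+68.8) = 0.9951

0.9951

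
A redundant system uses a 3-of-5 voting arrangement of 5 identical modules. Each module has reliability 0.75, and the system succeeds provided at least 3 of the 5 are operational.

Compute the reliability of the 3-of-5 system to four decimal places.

R = Σ_{i=3}^{5} C(5,i) p^i (1−p)^{5−i} with p = 0.75
C(5,3)·0.75^3·0.25^2 = 0.263672
C(5,4)·0.75^4·0.25^1 = 0.395508
C(5,5)·0.75^5·0.25^0 = 0.237305
Sum = 0.8965

0.8965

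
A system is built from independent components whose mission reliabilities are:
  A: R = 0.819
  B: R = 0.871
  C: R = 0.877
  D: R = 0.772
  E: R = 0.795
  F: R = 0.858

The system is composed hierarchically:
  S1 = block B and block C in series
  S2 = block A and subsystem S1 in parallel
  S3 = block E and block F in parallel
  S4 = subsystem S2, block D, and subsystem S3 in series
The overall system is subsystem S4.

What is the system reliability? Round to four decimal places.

Series (B and C): 0.871000 × 0.877000 = 0.763867
Parallel (A and [0.763867]): 1 − (1 − 0.819000)(1 − 0.763867) = 0.957260
Parallel (E and F): 1 − (1 − 0.795000)(1 − 0.858000) = 0.970890
Series ([0.957260], D, and [0.970890]): 0.957260 × 0.772000 × 0.970890 = 0.7175

0.7175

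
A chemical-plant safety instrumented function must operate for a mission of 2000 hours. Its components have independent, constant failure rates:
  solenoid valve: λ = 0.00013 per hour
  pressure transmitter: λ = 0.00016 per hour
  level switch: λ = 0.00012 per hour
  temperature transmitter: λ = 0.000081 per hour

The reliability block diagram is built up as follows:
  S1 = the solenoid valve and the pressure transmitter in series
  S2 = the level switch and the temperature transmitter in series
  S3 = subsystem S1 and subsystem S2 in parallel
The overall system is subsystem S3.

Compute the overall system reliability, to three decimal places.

0.854

R(solenoid valve) = exp(−0.00013 × 2000) = 0.77105
R(pressure transmitter) = exp(−0.00016 × 2000) = 0.72615
R(level switch) = exp(−0.00012 × 2000) = 0.78663
R(temperature transmitter) = exp(−0.000081 × 2000) = 0.85044
Series (solenoid valve and pressure transmitter): 0.77105 × 0.72615 = 0.55990
Series (level switch and temperature transmitter): 0.78663 × 0.85044 = 0.66898
Parallel ([0.55990] and [0.66898]): 1 − (1 − 0.55990)(1 − 0.66898) = 0.854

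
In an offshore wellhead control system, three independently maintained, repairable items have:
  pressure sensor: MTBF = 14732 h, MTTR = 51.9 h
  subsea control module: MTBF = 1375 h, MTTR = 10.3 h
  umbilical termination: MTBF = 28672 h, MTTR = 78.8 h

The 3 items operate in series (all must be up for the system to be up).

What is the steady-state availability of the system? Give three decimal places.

A(pressure sensor) = MTBF/(MTBF+MTTR) = 14732/(14732+51.9) = 0.996489
A(subsea control module) = MTBF/(MTBF+MTTR) = 1375/(1375+10.3) = 0.992565
A(umbilical termination) = MTBF/(MTBF+MTTR) = 28672/(28672+78.8) = 0.997259
Series availability: 0.996489 × 0.992565 × 0.997259 = 0.986

0.986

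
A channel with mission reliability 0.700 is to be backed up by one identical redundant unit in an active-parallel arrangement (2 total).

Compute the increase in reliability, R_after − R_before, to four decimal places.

0.2100

R_before = 0.700
R_after = 1 − (1 − 0.700)^2 = 0.9100
ΔR = 0.9100 − 0.700 = 0.2100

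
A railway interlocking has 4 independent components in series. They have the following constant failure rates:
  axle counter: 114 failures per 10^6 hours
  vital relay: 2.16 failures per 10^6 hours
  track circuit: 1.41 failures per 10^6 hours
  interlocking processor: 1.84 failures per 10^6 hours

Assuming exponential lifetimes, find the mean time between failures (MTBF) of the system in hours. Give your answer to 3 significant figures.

8370

Series of exponential components: λ_sys = Σ λ_i
λ_sys = 0.000114 + 0.00000216 + 0.00000141 + 0.00000184 = 1.1941e-04 /h
MTBF = 1 / λ_sys = 8370 h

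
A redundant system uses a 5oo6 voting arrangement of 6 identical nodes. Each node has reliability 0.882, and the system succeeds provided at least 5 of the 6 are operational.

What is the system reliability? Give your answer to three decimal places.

0.849

R = Σ_{i=5}^{6} C(6,i) p^i (1−p)^{6−i} with p = 0.882
C(6,5)·0.882^5·0.118^1 = 0.37790
C(6,6)·0.882^6·0.118^0 = 0.47077
Sum = 0.849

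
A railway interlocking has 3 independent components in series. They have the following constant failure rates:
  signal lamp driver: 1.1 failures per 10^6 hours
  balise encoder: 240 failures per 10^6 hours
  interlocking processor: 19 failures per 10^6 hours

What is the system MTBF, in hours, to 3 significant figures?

Series of exponential components: λ_sys = Σ λ_i
λ_sys = 0.0000011 + 0.00024 + 0.000019 = 2.6010e-04 /h
MTBF = 1 / λ_sys = 3840 h

3840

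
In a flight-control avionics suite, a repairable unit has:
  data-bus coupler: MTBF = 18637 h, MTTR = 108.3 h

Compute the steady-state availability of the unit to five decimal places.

A(data-bus coupler) = MTBF/(MTBF+MTTR) = 18637/(18637+108.3) = 0.99422

0.99422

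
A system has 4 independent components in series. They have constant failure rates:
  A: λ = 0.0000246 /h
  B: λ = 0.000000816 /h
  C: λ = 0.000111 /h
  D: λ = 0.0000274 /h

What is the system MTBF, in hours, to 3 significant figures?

Series of exponential components: λ_sys = Σ λ_i
λ_sys = 0.0000246 + 0.000000816 + 0.000111 + 0.0000274 = 1.6382e-04 /h
MTBF = 1 / λ_sys = 6100 h

6100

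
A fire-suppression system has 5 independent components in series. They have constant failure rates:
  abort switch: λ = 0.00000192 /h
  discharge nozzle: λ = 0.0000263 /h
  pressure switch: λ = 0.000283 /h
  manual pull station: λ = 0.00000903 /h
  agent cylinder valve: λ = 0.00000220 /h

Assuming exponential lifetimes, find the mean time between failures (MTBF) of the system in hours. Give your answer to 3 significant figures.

3100

Series of exponential components: λ_sys = Σ λ_i
λ_sys = 0.00000192 + 0.0000263 + 0.000283 + 0.00000903 + 0.00000220 = 3.2245e-04 /h
MTBF = 1 / λ_sys = 3100 h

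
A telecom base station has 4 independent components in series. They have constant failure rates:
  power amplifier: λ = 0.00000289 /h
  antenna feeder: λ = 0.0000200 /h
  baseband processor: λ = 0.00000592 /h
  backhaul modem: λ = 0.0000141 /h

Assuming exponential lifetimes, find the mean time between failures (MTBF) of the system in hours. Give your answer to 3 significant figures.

23300

Series of exponential components: λ_sys = Σ λ_i
λ_sys = 0.00000289 + 0.0000200 + 0.00000592 + 0.0000141 = 4.2910e-05 /h
MTBF = 1 / λ_sys = 23300 h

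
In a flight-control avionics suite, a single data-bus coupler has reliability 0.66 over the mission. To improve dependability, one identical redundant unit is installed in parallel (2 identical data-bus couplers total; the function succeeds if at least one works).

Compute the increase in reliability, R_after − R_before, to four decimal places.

R_before = 0.66
R_after = 1 − (1 − 0.66)^2 = 0.8844
ΔR = 0.8844 − 0.66 = 0.2244

0.2244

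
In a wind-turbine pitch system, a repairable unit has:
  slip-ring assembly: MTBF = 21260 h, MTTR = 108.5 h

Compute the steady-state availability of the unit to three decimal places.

A(slip-ring assembly) = MTBF/(MTBF+MTTR) = 21260/(21260+108.5) = 0.995

0.995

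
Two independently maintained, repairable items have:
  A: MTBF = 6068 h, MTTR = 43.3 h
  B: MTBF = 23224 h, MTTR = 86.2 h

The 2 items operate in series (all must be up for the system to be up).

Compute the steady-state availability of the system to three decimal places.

0.989

A(A) = MTBF/(MTBF+MTTR) = 6068/(6068+43.3) = 0.992915
A(B) = MTBF/(MTBF+MTTR) = 23224/(23224+86.2) = 0.996302
Series availability: 0.992915 × 0.996302 = 0.989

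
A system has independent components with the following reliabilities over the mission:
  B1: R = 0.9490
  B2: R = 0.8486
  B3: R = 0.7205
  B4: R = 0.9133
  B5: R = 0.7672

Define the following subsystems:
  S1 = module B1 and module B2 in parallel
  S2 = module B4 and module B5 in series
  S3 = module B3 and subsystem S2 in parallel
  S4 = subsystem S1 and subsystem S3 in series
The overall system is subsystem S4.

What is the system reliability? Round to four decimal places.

Parallel (B1 and B2): 1 − (1 − 0.949000)(1 − 0.848600) = 0.992279
Series (B4 and B5): 0.913300 × 0.767200 = 0.700684
Parallel (B3 and [0.700684]): 1 − (1 − 0.720500)(1 − 0.700684) = 0.916341
Series ([0.992279] and [0.916341]): 0.992279 × 0.916341 = 0.9093

0.9093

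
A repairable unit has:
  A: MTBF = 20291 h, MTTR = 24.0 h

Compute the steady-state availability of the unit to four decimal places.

0.9988

A(A) = MTBF/(MTBF+MTTR) = 20291/(20291+24.0) = 0.9988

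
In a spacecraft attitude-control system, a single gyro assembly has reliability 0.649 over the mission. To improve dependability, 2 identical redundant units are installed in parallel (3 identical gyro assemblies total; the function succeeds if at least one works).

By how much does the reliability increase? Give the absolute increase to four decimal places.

0.3078

R_before = 0.649
R_after = 1 − (1 − 0.649)^3 = 0.9568
ΔR = 0.9568 − 0.649 = 0.3078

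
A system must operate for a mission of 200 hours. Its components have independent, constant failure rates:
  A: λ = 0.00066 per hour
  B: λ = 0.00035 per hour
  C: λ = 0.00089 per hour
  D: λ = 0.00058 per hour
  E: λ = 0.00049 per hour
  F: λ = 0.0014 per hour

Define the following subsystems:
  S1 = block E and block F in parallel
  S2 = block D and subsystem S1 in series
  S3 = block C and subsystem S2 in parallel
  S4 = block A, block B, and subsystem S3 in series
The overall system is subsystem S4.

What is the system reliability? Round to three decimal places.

0.800

R(A) = exp(−0.00066 × 200) = 0.87634
R(B) = exp(−0.00035 × 200) = 0.93239
R(C) = exp(−0.00089 × 200) = 0.83694
R(D) = exp(−0.00058 × 200) = 0.89048
R(E) = exp(−0.00049 × 200) = 0.90665
R(F) = exp(−0.0014 × 200) = 0.75578
Parallel (E and F): 1 − (1 − 0.90665)(1 − 0.75578) = 0.97720
Series (D and [0.97720]): 0.89048 × 0.97720 = 0.87018
Parallel (C and [0.87018]): 1 − (1 − 0.83694)(1 − 0.87018) = 0.97883
Series (A, B, and [0.97883]): 0.87634 × 0.93239 × 0.97883 = 0.800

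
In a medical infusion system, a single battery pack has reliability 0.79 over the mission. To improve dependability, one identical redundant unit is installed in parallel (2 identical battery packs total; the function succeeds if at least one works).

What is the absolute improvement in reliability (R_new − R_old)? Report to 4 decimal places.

R_before = 0.79
R_after = 1 − (1 − 0.79)^2 = 0.9559
ΔR = 0.9559 − 0.79 = 0.1659

0.1659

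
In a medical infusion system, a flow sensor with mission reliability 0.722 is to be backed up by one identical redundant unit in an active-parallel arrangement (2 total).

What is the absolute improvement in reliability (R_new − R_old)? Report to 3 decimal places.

R_before = 0.722
R_after = 1 − (1 − 0.722)^2 = 0.923
ΔR = 0.923 − 0.722 = 0.201

0.201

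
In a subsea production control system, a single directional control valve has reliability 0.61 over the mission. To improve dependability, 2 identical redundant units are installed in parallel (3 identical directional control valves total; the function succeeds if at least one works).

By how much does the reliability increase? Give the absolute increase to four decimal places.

0.3307

R_before = 0.61
R_after = 1 − (1 − 0.61)^3 = 0.9407
ΔR = 0.9407 − 0.61 = 0.3307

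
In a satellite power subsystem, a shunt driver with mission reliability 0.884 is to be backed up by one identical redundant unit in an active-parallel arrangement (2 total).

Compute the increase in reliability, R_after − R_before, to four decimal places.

R_before = 0.884
R_after = 1 − (1 − 0.884)^2 = 0.9865
ΔR = 0.9865 − 0.884 = 0.1025

0.1025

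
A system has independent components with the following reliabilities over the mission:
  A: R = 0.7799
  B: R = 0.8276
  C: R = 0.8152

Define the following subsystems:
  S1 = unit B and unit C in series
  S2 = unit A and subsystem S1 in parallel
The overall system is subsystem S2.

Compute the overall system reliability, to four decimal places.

Series (B and C): 0.827600 × 0.815200 = 0.674660
Parallel (A and [0.674660]): 1 − (1 − 0.779900)(1 − 0.674660) = 0.9284

0.9284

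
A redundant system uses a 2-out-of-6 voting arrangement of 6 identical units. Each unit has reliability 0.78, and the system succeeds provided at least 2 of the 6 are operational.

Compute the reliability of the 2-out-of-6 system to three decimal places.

0.997

R = Σ_{i=2}^{6} C(6,i) p^i (1−p)^{6−i} with p = 0.78
C(6,2)·0.78^2·0.22^4 = 0.02138
C(6,3)·0.78^3·0.22^3 = 0.10106
C(6,4)·0.78^4·0.22^2 = 0.26873
C(6,5)·0.78^5·0.22^1 = 0.38111
C(6,6)·0.78^6·0.22^0 = 0.22520
Sum = 0.997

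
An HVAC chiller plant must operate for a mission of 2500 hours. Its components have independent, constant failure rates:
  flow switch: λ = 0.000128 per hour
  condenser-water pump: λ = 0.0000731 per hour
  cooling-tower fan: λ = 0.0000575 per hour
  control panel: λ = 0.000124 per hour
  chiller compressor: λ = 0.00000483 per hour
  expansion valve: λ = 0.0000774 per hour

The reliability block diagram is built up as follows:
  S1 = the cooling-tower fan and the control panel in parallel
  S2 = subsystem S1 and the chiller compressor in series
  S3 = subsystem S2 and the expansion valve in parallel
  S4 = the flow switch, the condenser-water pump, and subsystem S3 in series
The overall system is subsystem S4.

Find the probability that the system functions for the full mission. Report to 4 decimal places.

0.5998

R(flow switch) = exp(−0.000128 × 2500) = 0.726149
R(condenser-water pump) = exp(−0.0000731 × 2500) = 0.832976
R(cooling-tower fan) = exp(−0.0000575 × 2500) = 0.866104
R(control panel) = exp(−0.000124 × 2500) = 0.733447
R(chiller compressor) = exp(−0.00000483 × 2500) = 0.987998
R(expansion valve) = exp(−0.0000774 × 2500) = 0.824070
Parallel (cooling-tower fan and control panel): 1 − (1 − 0.866104)(1 − 0.733447) = 0.964310
Series ([0.964310] and chiller compressor): 0.964310 × 0.987998 = 0.952736
Parallel ([0.952736] and expansion valve): 1 − (1 − 0.952736)(1 − 0.824070) = 0.991685
Series (flow switch, condenser-water pump, and [0.991685]): 0.726149 × 0.832976 × 0.991685 = 0.5998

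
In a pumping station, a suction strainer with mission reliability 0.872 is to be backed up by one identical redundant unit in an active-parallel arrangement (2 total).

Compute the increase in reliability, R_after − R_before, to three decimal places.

R_before = 0.872
R_after = 1 − (1 − 0.872)^2 = 0.984
ΔR = 0.984 − 0.872 = 0.112

0.112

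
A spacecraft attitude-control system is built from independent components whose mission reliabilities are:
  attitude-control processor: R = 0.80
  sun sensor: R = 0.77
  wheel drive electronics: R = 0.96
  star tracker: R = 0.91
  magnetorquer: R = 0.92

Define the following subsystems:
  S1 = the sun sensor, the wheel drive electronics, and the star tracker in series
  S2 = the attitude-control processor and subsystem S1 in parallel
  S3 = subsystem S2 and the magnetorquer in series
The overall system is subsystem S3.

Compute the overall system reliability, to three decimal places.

Series (sun sensor, wheel drive electronics, and star tracker): 0.77000 × 0.96000 × 0.91000 = 0.67267
Parallel (attitude-control processor and [0.67267]): 1 − (1 − 0.80000)(1 − 0.67267) = 0.93453
Series ([0.93453] and magnetorquer): 0.93453 × 0.92000 = 0.860

0.860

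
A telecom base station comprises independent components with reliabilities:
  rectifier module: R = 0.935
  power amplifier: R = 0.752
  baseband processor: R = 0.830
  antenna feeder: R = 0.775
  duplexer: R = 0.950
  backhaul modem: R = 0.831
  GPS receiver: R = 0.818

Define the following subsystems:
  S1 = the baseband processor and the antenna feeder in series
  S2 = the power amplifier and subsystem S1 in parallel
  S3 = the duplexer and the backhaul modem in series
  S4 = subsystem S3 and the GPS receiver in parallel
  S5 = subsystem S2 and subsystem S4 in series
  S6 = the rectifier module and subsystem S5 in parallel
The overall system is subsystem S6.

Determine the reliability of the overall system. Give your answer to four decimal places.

Series (baseband processor and antenna feeder): 0.830000 × 0.775000 = 0.643250
Parallel (power amplifier and [0.643250]): 1 − (1 − 0.752000)(1 − 0.643250) = 0.911526
Series (duplexer and backhaul modem): 0.950000 × 0.831000 = 0.789450
Parallel ([0.789450] and GPS receiver): 1 − (1 − 0.789450)(1 − 0.818000) = 0.961680
Series ([0.911526] and [0.961680]): 0.911526 × 0.961680 = 0.876596
Parallel (rectifier module and [0.876596]): 1 − (1 − 0.935000)(1 − 0.876596) = 0.9920

0.9920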